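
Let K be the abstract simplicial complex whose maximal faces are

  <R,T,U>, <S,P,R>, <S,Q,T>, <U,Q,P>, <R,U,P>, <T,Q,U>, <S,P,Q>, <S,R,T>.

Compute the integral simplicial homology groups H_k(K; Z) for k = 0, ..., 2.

H_0 = Z,  H_1 = 0,  H_2 = Z.

Order the vertices as P < Q < R < S < T < U. Listing each simplex with vertices in this order, K has dimension 2 with simplices:

  0-simplices (6): P, Q, R, S, T, U
  1-simplices (12): PQ, PR, PS, PU, QS, QT, QU, RS, RT, RU, ST, TU
  2-simplices (8): PQS, PQU, PRS, PRU, QST, QTU, RST, RTU

giving chain groups C_0 ≅ Z^6, C_1 ≅ Z^12, C_2 ≅ Z^8.

∂_1: C_1 → C_0 is given by ∂[p,q] = [q] − [p]. For instance
  ∂ST = T − S.
The 6×12 boundary matrix has rank 5 and Smith normal form diag(1,1,1,1,1).

∂_2: C_2 → C_1 sends each 2-simplex [p,q,r] to [q,r] − [p,r] + [p,q]. For instance
  ∂PRU = RU − PU + PR,
  ∂PQS = QS − PS + PQ.
This gives a 12×8 integer matrix of rank 7; reducing to Smith normal form yields diagonal entries (1,1,1,1,1,1,1).

Reading off H_k = ker ∂_k / im ∂_{k+1}:

  H_0: rank C_0 − rank ∂_1 = 6 − 5 = 1, and the invariant factors of ∂_1 are all 1, so H_0 = Z.
  H_1: rank ker ∂_1 − rank ∂_2 = (12 − 5) − 7 = 0, and the invariant factors of ∂_2 are all 1, so H_1 = 0.
  H_2: rank ker ∂_2 − rank ∂_3 = (8 − 7) − 0 = 1, and there is no ∂_3, so H_2 = Z.

As a check, the Euler characteristic is 6 − 12 + 8 = 2, which agrees with 1 − 0 + 1 = 2.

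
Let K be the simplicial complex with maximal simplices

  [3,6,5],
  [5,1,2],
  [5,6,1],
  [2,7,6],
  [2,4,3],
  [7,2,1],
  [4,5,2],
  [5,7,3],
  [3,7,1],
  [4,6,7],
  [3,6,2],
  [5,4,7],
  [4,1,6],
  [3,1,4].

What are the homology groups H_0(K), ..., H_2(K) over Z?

H_0 = Z,  H_1 = Z^2,  H_2 = Z.

We work with the vertex ordering 1 < 2 < 3 < 4 < 5 < 6 < 7. The simplices of K, each written with vertices in increasing order, are:

  0-simplices (7): [1], [2], [3], [4], [5], [6], [7]
  1-simplices (21): [1,2], [1,3], [1,4], [1,5], [1,6], [1,7], [2,3], [2,4], [2,5], [2,6], [2,7], [3,4], [3,5], [3,6], [3,7], [4,5], [4,6], [4,7], [5,6], [5,7], [6,7]
  2-simplices (14): [1,2,5], [1,2,7], [1,3,4], [1,3,7], [1,4,6], [1,5,6], [2,3,4], [2,3,6], [2,4,5], [2,6,7], [3,5,6], [3,5,7], [4,5,7], [4,6,7]

so the chain groups are C_0 ≅ Z^7, C_1 ≅ Z^21, C_2 ≅ Z^14.

The boundary map ∂_1: C_1 → C_0 is given by ∂[p,q] = [q] − [p]. For instance
  ∂[2,6] = [6] − [2].
As a 7×21 matrix over Z this has rank 6, with invariant factors (1,1,1,1,1,1).

Boundary ∂_2: C_2 → C_1 sends each 2-simplex [p,q,r] to [q,r] − [p,r] + [p,q]. For instance
  ∂[3,5,6] = [5,6] − [3,6] + [3,5],
  ∂[1,4,6] = [4,6] − [1,6] + [1,4].
As a 21×14 matrix over Z this has rank 13, with invariant factors (1,1,1,1,1,1,1,1,1,1,1,1,1).

Now H_k = ker ∂_k / im ∂_{k+1}, so:

  H_0: rank C_0 − rank ∂_1 = 7 − 6 = 1, and the invariant factors of ∂_1 are all 1, so H_0 ≅ Z.
  H_1: rank ker ∂_1 − rank ∂_2 = (21 − 6) − 13 = 2, and the invariant factors of ∂_2 are all 1, so H_1 ≅ Z^2.
  H_2: rank ker ∂_2 − rank ∂_3 = (14 − 13) − 0 = 1, and there is no ∂_3, so H_2 ≅ Z.

As a check, the Euler characteristic is 7 − 21 + 14 = 0, which agrees with 1 − 2 + 1 = 0.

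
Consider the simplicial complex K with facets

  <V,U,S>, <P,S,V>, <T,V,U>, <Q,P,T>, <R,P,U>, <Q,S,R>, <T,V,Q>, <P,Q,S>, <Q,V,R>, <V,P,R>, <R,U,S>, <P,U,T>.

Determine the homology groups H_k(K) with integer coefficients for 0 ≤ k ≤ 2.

H_0 = Z,  H_1 = Z/2,  H_2 = 0.

Fix the vertex order P < Q < R < S < T < U < V and write every simplex with vertices in increasing order. Then dim K = 2 and the simplices of K are:

  0-simplices (7): P, Q, R, S, T, U, V
  1-simplices (18): PQ, PR, PS, PT, PU, PV, QR, QS, QT, QV, RS, RU, RV, SU, SV, TU, TV, UV
  2-simplices (12): PQS, PQT, PRU, PRV, PSV, PTU, QRS, QRV, QTV, RSU, SUV, TUV

so the chain groups are C_0 ≅ Z^7, C_1 ≅ Z^18, C_2 ≅ Z^12.

∂_1: C_1 → C_0 sends each edge [p,q] (with p < q) to q − p. For instance
  ∂TV = V − T.
The resulting 7×18 matrix has rank 6, and its Smith normal form has invariant factors (1,1,1,1,1,1).

∂_2: C_2 → C_1 maps a triangle to the signed sum of its edges. For instance
  ∂PQT = QT − PT + PQ,
  ∂TUV = UV − TV + TU.
As a 18×12 matrix over Z this has rank 12, with invariant factors (1,1,1,1,1,1,1,1,1,1,1,2).

Computing H_k = (kernel of ∂_k) / (image of ∂_{k+1}):

  H_0: rank C_0 − rank ∂_1 = 7 − 6 = 1, and the invariant factors of ∂_1 are all 1, so H_0 ≅ Z.
  H_1: rank ker ∂_1 − rank ∂_2 = (18 − 6) − 12 = 0, and ∂_2 has invariant factor 2 > 1, so H_1 ≅ Z/2.
  H_2: rank ker ∂_2 − rank ∂_3 = (12 − 12) − 0 = 0, and there is no ∂_3, so H_2 ≅ 0.

(K is a triangulation of the real projective plane RP^2.)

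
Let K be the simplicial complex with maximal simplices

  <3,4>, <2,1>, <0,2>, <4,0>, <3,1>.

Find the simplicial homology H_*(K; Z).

H_0 = Z,  H_1 = Z.

Order the vertices as 0 < 1 < 2 < 3 < 4. Listing each simplex with vertices in this order, K has dimension 1 with simplices:

  0-simplices (5): [0], [1], [2], [3], [4]
  1-simplices (5): [0,2], [0,4], [1,2], [1,3], [3,4]

Hence C_0 ≅ Z^5, C_1 ≅ Z^5.

The boundary map ∂_1: C_1 → C_0 sends each edge [p,q] (with p < q) to q − p. For instance
  ∂[1,3] = [3] − [1].
The resulting 5×5 matrix has rank 4, and its Smith normal form has invariant factors (1,1,1,1).

Now H_k = ker ∂_k / im ∂_{k+1}, so:

  H_0: rank C_0 − rank ∂_1 = 5 − 4 = 1, and the invariant factors of ∂_1 are all 1, so H_0 ≅ Z.
  H_1: rank ker ∂_1 − rank ∂_2 = (5 − 4) − 0 = 1, and there is no ∂_2, so H_1 ≅ Z.

(K is a triangulation of the circle S^1.)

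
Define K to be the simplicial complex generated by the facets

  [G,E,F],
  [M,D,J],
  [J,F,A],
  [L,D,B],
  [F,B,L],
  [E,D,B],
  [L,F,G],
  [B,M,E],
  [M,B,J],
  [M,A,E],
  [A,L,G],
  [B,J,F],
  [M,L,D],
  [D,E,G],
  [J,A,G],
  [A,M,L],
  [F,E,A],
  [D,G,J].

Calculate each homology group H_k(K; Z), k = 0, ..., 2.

We work with the vertex ordering A < B < D < E < F < G < J < L < M. The simplices of K, each written with vertices in increasing order, are:

  0-simplices (9): A, B, D, E, F, G, J, L, M
  1-simplices (27): AE, AF, AG, AJ, AL, AM, BD, BE, BF, BJ, BL, BM, DE, DG, DJ, DL, DM, EF, EG, EM, FG, FJ, FL, GJ, GL, JM, LM
  2-simplices (18): AEF, AEM, AFJ, AGJ, AGL, ALM, BDE, BDL, BEM, BFJ, BFL, BJM, DEG, DGJ, DJM, DLM, EFG, FGL

giving chain groups C_0 ≅ Z^9, C_1 ≅ Z^27, C_2 ≅ Z^18.

Boundary ∂_1: C_1 → C_0 sends each edge [p,q] (with p < q) to q − p.
This gives a 9×27 integer matrix of rank 8; reducing to Smith normal form yields diagonal entries (1,1,1,1,1,1,1,1).

Boundary ∂_2: C_2 → C_1 sends each 2-simplex [p,q,r] to [q,r] − [p,r] + [p,q]. For instance
  ∂BDL = DL − BL + BD,
  ∂BFJ = FJ − BJ + BF.
As a 27×18 matrix over Z this has rank 18, with invariant factors (1,1,1,1,1,1,1,1,1,1,1,1,1,1,1,1,1,2).

Now H_k = ker ∂_k / im ∂_{k+1}, so:

  H_0: rank C_0 − rank ∂_1 = 9 − 8 = 1, and the invariant factors of ∂_1 are all 1, so H_0 ≅ Z.
  H_1: rank ker ∂_1 − rank ∂_2 = (27 − 8) − 18 = 1, and ∂_2 has invariant factor 2 > 1, so H_1 ≅ Z ⊕ Z/2Z.
  H_2: rank ker ∂_2 − rank ∂_3 = (18 − 18) − 0 = 0, and there is no ∂_3, so H_2 ≅ 0.

As a check, the Euler characteristic is 9 − 27 + 18 = 0, which agrees with 1 − 1 + 0 = 0.

H_0 = Z,  H_1 = Z ⊕ Z/2Z,  H_2 = 0.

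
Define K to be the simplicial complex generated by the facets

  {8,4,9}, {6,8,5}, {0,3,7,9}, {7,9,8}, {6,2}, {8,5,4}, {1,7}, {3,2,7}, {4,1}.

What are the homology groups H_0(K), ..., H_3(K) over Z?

H_0 ≅ Z,  H_1 ≅ Z^2,  H_2 = 0,  H_3 = 0.

Order the vertices as 0 < 1 < 2 < 3 < 4 < 5 < 6 < 7 < 8 < 9. Listing each simplex with vertices in this order, K has dimension 3 with simplices:

  0-simplices (10): [0], [1], [2], [3], [4], [5], [6], [7], [8], [9]
  1-simplices (19): [0,3], [0,7], [0,9], [1,4], [1,7], [2,3], [2,6], [2,7], [3,7], [3,9], [4,5], [4,8], [4,9], [5,6], [5,8], [6,8], [7,8], [7,9], [8,9]
  2-simplices (9): [0,3,7], [0,3,9], [0,7,9], [2,3,7], [3,7,9], [4,5,8], [4,8,9], [5,6,8], [7,8,9]
  3-simplices (1): [0,3,7,9]

giving chain groups C_0 ≅ Z^10, C_1 ≅ Z^19, C_2 ≅ Z^9, C_3 ≅ Z^1.

The boundary map ∂_1: C_1 → C_0 sends each edge [p,q] (with p < q) to q − p. For instance
  ∂[0,9] = [9] − [0].
The resulting 10×19 matrix has rank 9, and its Smith normal form has invariant factors (1,1,1,1,1,1,1,1,1).

Boundary ∂_2: C_2 → C_1 sends each 2-simplex [p,q,r] to [q,r] − [p,r] + [p,q]. For instance
  ∂[4,8,9] = [8,9] − [4,9] + [4,8],
  ∂[7,8,9] = [8,9] − [7,9] + [7,8].
The 19×9 boundary matrix has rank 8 and Smith normal form diag(1,1,1,1,1,1,1,1).

The boundary map ∂_3: C_3 → C_2 sends each 3-simplex σ to the alternating sum Σ_i (−1)^i (σ with its i-th vertex removed). For instance
  ∂[0,3,7,9] = [3,7,9] − [0,7,9] + [0,3,9] − [0,3,7].
The 9×1 boundary matrix has rank 1 and Smith normal form diag(1).

From H_k ≅ ker(∂_k) / im(∂_{k+1}) we obtain:

  H_0: rank C_0 − rank ∂_1 = 10 − 9 = 1, and the invariant factors of ∂_1 are all 1, so H_0 = Z.
  H_1: rank ker ∂_1 − rank ∂_2 = (19 − 9) − 8 = 2, and the invariant factors of ∂_2 are all 1, so H_1 = Z^2.
  H_2: rank ker ∂_2 − rank ∂_3 = (9 − 8) − 1 = 0, and the invariant factors of ∂_3 are all 1, so H_2 = 0.
  H_3: rank ker ∂_3 − rank ∂_4 = (1 − 1) − 0 = 0, and there is no ∂_4, so H_3 = 0.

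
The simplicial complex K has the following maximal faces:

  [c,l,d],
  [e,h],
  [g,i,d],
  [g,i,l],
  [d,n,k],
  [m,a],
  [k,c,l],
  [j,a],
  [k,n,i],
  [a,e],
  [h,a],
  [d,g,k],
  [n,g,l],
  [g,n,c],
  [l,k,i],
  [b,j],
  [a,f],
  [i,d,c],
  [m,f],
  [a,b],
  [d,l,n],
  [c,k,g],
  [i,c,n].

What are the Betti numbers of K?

b_0 = 2, b_1 = 5, b_2 = 1.

Order the vertices as a < b < c < d < e < f < g < h < i < j < k < l < m < n. Listing each simplex with vertices in this order, K has dimension 2 with simplices:

  0-simplices (14): a, b, c, d, e, f, g, h, i, j, k, l, m, n
  1-simplices (30): ab, ae, af, ah, aj, am, bj, cd, cg, ci, ck, cl, cn, dg, di, dk, dl, dn, eh, fm, gi, gk, gl, gn, ik, il, in, kl, kn, ln
  2-simplices (14): cdi, cdl, cgk, cgn, cin, ckl, dgi, dgk, dkn, dln, gil, gln, ikl, ikn

Hence C_0 ≅ Z^14, C_1 ≅ Z^30, C_2 ≅ Z^14.

Boundary ∂_1: C_1 → C_0 maps an edge to its endpoints' difference, ∂[p,q] = q − p. For instance
  ∂ck = k − c.
This gives a 14×30 integer matrix of rank 12; reducing to Smith normal form yields diagonal entries (1,1,1,1,1,1,1,1,1,1,1,1).

Boundary ∂_2: C_2 → C_1 maps a triangle to the signed sum of its edges. For instance
  ∂dgk = gk − dk + dg,
  ∂gil = il − gl + gi.
This gives a 30×14 integer matrix of rank 13; reducing to Smith normal form yields diagonal entries (1,1,1,1,1,1,1,1,1,1,1,1,1).

From H_k ≅ ker(∂_k) / im(∂_{k+1}) we obtain:

  H_0: rank C_0 − rank ∂_1 = 14 − 12 = 2, and the invariant factors of ∂_1 are all 1, so H_0 ≅ Z^2.
  H_1: rank ker ∂_1 − rank ∂_2 = (30 − 12) − 13 = 5, and the invariant factors of ∂_2 are all 1, so H_1 ≅ Z^5.
  H_2: rank ker ∂_2 − rank ∂_3 = (14 − 13) − 0 = 1, and there is no ∂_3, so H_2 ≅ Z.

Hence the Betti numbers are b_0 = 2, b_1 = 5, b_2 = 1.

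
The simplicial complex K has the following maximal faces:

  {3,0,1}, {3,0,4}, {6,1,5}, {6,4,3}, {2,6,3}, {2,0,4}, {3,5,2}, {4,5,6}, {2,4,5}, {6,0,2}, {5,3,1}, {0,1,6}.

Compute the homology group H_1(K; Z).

H_1 ≅ Z/2.

Fix the vertex order 0 < 1 < 2 < 3 < 4 < 5 < 6 and write every simplex with vertices in increasing order. Then dim K = 2 and the simplices of K are:

  0-simplices (7): [0], [1], [2], [3], [4], [5], [6]
  1-simplices (18): [0,1], [0,2], [0,3], [0,4], [0,6], [1,3], [1,5], [1,6], [2,3], [2,4], [2,5], [2,6], [3,4], [3,5], [3,6], [4,5], [4,6], [5,6]
  2-simplices (12): [0,1,3], [0,1,6], [0,2,4], [0,2,6], [0,3,4], [1,3,5], [1,5,6], [2,3,5], [2,3,6], [2,4,5], [3,4,6], [4,5,6]

giving chain groups C_0 ≅ Z^7, C_1 ≅ Z^18, C_2 ≅ Z^12.

The boundary map ∂_1: C_1 → C_0 maps an edge to its endpoints' difference, ∂[p,q] = q − p. For instance
  ∂[2,5] = [5] − [2].
The 7×18 boundary matrix has rank 6 and Smith normal form diag(1,1,1,1,1,1).

∂_2: C_2 → C_1 acts by ∂[p,q,r] = [q,r] − [p,r] + [p,q]. For instance
  ∂[0,3,4] = [3,4] − [0,4] + [0,3],
  ∂[2,4,5] = [4,5] − [2,5] + [2,4].
The resulting 18×12 matrix has rank 12, and its Smith normal form has invariant factors (1,1,1,1,1,1,1,1,1,1,1,2).

Computing H_k = (kernel of ∂_k) / (image of ∂_{k+1}):

  H_1: rank ker ∂_1 − rank ∂_2 = (18 − 6) − 12 = 0, and ∂_2 has invariant factor 2 > 1, so H_1 ≅ Z/2.

(K is a triangulation of the real projective plane RP^2.)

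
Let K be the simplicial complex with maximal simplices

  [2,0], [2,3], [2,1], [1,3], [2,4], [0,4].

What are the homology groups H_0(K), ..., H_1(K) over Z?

K has 5 vertices, 6 edges.
rank ∂_0 = 0, rank ∂_1 = 4 ⇒ b_0 = 5 − 0 − 4 = 1; all invariant factors of ∂_1 are 1 so no torsion. So H_0 ≅ Z.
rank ∂_1 = 4, rank ∂_2 = 0 ⇒ b_1 = 6 − 4 − 0 = 2. So H_1 ≅ Z^2.

H_0 = Z,  H_1 = Z^2.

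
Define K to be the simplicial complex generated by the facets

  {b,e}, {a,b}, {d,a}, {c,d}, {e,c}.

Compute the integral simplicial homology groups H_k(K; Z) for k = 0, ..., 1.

We work with the vertex ordering a < b < c < d < e. The simplices of K, each written with vertices in increasing order, are:

  0-simplices (5): a, b, c, d, e
  1-simplices (5): ab, ad, be, cd, ce

Hence C_0 ≅ Z^5, C_1 ≅ Z^5.

The boundary map ∂_1: C_1 → C_0 sends each edge [p,q] (with p < q) to q − p. For instance
  ∂be = e − b.
As a 5×5 matrix over Z this has rank 4, with invariant factors (1,1,1,1).

Reading off H_k = ker ∂_k / im ∂_{k+1}:

  H_0: rank C_0 − rank ∂_1 = 5 − 4 = 1, and the invariant factors of ∂_1 are all 1, so H_0 = Z.
  H_1: rank ker ∂_1 − rank ∂_2 = (5 − 4) − 0 = 1, and there is no ∂_2, so H_1 = Z.

H_0 = Z,  H_1 = Z.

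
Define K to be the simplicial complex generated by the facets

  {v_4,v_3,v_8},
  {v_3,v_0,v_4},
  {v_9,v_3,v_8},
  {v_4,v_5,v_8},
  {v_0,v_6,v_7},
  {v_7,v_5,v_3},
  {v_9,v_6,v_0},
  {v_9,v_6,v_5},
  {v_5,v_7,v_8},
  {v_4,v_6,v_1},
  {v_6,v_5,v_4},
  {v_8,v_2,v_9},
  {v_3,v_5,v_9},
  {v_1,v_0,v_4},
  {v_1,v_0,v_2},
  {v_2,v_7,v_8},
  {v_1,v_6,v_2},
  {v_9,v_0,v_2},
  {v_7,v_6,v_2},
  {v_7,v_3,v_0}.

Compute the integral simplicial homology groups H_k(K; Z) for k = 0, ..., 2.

Take the total order v_0 < v_1 < v_2 < v_3 < v_4 < v_5 < v_6 < v_7 < v_8 < v_9 on the vertex set. Then K (dimension 2) consists of the simplices:

  0-simplices (10): [v_0], [v_1], [v_2], [v_3], [v_4], [v_5], [v_6], [v_7], [v_8], [v_9]
  1-simplices (30): (30 of them)
  2-simplices (20): (20 of them)

Hence C_0 ≅ Z^10, C_1 ≅ Z^30, C_2 ≅ Z^20.

The boundary map ∂_1: C_1 → C_0 is given by ∂[p,q] = [q] − [p]. For instance
  ∂[v_4,v_8] = [v_8] − [v_4].
The resulting 10×30 matrix has rank 9, and its Smith normal form has invariant factors (1,1,1,1,1,1,1,1,1).

∂_2: C_2 → C_1 maps a triangle to the signed sum of its edges. For instance
  ∂[v_0,v_1,v_2] = [v_1,v_2] − [v_0,v_2] + [v_0,v_1],
  ∂[v_2,v_8,v_9] = [v_8,v_9] − [v_2,v_9] + [v_2,v_8].
The resulting 30×20 matrix has rank 20, and its Smith normal form has invariant factors (1,1,1,1,1,1,1,1,1,1,1,1,1,1,1,1,1,1,1,2).

Now H_k = ker ∂_k / im ∂_{k+1}, so:

  H_0: rank C_0 − rank ∂_1 = 10 − 9 = 1, and the invariant factors of ∂_1 are all 1, so H_0 ≅ Z.
  H_1: rank ker ∂_1 − rank ∂_2 = (30 − 9) − 20 = 1, and ∂_2 has invariant factor 2 > 1, so H_1 ≅ Z ⊕ Z/2Z.
  H_2: rank ker ∂_2 − rank ∂_3 = (20 − 20) − 0 = 0, and there is no ∂_3, so H_2 ≅ 0.

(K is a triangulation of the Klein bottle.)

H_0 = Z,  H_1 = Z ⊕ Z/2Z,  H_2 = 0.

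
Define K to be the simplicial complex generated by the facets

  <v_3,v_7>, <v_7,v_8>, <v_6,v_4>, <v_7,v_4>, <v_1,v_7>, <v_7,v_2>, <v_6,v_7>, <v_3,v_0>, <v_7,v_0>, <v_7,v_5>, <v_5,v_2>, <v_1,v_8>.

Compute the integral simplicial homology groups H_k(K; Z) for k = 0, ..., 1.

Take the total order v_0 < v_1 < v_2 < v_3 < v_4 < v_5 < v_6 < v_7 < v_8 on the vertex set. Then K (dimension 1) consists of the simplices:

  0-simplices (9): [v_0], [v_1], [v_2], [v_3], [v_4], [v_5], [v_6], [v_7], [v_8]
  1-simplices (12): [v_0,v_3], [v_0,v_7], [v_1,v_7], [v_1,v_8], [v_2,v_5], [v_2,v_7], [v_3,v_7], [v_4,v_6], [v_4,v_7], [v_5,v_7], [v_6,v_7], [v_7,v_8]

giving chain groups C_0 ≅ Z^9, C_1 ≅ Z^12.

∂_1: C_1 → C_0 is given by ∂[p,q] = [q] − [p].
The resulting 9×12 matrix has rank 8, and its Smith normal form has invariant factors (1,1,1,1,1,1,1,1).

From H_k ≅ ker(∂_k) / im(∂_{k+1}) we obtain:

  H_0: rank C_0 − rank ∂_1 = 9 − 8 = 1, and the invariant factors of ∂_1 are all 1, so H_0 ≅ Z.
  H_1: rank ker ∂_1 − rank ∂_2 = (12 − 8) − 0 = 4, and there is no ∂_2, so H_1 ≅ Z^4.

H_0 = Z,  H_1 = Z^4.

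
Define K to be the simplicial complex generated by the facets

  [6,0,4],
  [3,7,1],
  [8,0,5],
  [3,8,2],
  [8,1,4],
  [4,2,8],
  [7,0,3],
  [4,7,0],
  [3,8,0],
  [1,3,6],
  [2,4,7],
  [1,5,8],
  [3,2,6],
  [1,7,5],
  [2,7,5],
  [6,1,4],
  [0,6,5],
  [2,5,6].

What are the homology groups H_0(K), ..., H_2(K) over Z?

Order the vertices as 0 < 1 < 2 < 3 < 4 < 5 < 6 < 7 < 8. Listing each simplex with vertices in this order, K has dimension 2 with simplices:

  0-simplices (9): [0], [1], [2], [3], [4], [5], [6], [7], [8]
  1-simplices (27): (27 of them)
  2-simplices (18): [0,3,7], [0,3,8], [0,4,6], [0,4,7], [0,5,6], [0,5,8], [1,3,6], [1,3,7], [1,4,6], [1,4,8], [1,5,7], [1,5,8], [2,3,6], [2,3,8], [2,4,7], [2,4,8], [2,5,6], [2,5,7]

so the chain groups are C_0 ≅ Z^9, C_1 ≅ Z^27, C_2 ≅ Z^18.

∂_1: C_1 → C_0 is given by ∂[p,q] = [q] − [p].
As a 9×27 matrix over Z this has rank 8, with invariant factors (1,1,1,1,1,1,1,1).

Boundary ∂_2: C_2 → C_1 maps a triangle to the signed sum of its edges. For instance
  ∂[1,3,6] = [3,6] − [1,6] + [1,3],
  ∂[1,4,8] = [4,8] − [1,8] + [1,4].
This gives a 27×18 integer matrix of rank 17; reducing to Smith normal form yields diagonal entries (1,1,1,1,1,1,1,1,1,1,1,1,1,1,1,1,1).

From H_k ≅ ker(∂_k) / im(∂_{k+1}) we obtain:

  H_0: rank C_0 − rank ∂_1 = 9 − 8 = 1, and the invariant factors of ∂_1 are all 1, so H_0 = Z.
  H_1: rank ker ∂_1 − rank ∂_2 = (27 − 8) − 17 = 2, and the invariant factors of ∂_2 are all 1, so H_1 = Z^2.
  H_2: rank ker ∂_2 − rank ∂_3 = (18 − 17) − 0 = 1, and there is no ∂_3, so H_2 = Z.

H_0 ≅ Z,  H_1 ≅ Z^2,  H_2 ≅ Z.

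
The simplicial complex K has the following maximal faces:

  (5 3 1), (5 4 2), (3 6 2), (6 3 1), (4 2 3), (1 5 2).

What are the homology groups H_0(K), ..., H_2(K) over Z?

H_0 ≅ Z,  H_1 ≅ Z,  H_2 = 0.

Order the vertices as 1 < 2 < 3 < 4 < 5 < 6. Listing each simplex with vertices in this order, K has dimension 2 with simplices:

  0-simplices (6): [1], [2], [3], [4], [5], [6]
  1-simplices (12): [1,2], [1,3], [1,5], [1,6], [2,3], [2,4], [2,5], [2,6], [3,4], [3,5], [3,6], [4,5]
  2-simplices (6): [1,2,5], [1,3,5], [1,3,6], [2,3,4], [2,3,6], [2,4,5]

Hence C_0 ≅ Z^6, C_1 ≅ Z^12, C_2 ≅ Z^6.

The boundary map ∂_1: C_1 → C_0 sends each edge [p,q] (with p < q) to q − p. For instance
  ∂[2,5] = [5] − [2].
As a 6×12 matrix over Z this has rank 5, with invariant factors (1,1,1,1,1).

∂_2: C_2 → C_1 sends each 2-simplex [p,q,r] to [q,r] − [p,r] + [p,q]. For instance
  ∂[1,2,5] = [2,5] − [1,5] + [1,2],
  ∂[2,3,6] = [3,6] − [2,6] + [2,3].
This gives a 12×6 integer matrix of rank 6; reducing to Smith normal form yields diagonal entries (1,1,1,1,1,1).

Reading off H_k = ker ∂_k / im ∂_{k+1}:

  H_0: rank C_0 − rank ∂_1 = 6 − 5 = 1, and the invariant factors of ∂_1 are all 1, so H_0 = Z.
  H_1: rank ker ∂_1 − rank ∂_2 = (12 − 5) − 6 = 1, and the invariant factors of ∂_2 are all 1, so H_1 = Z.
  H_2: rank ker ∂_2 − rank ∂_3 = (6 − 6) − 0 = 0, and there is no ∂_3, so H_2 = 0.

As a check, the Euler characteristic is 6 − 12 + 6 = 0, which agrees with 1 − 1 + 0 = 0.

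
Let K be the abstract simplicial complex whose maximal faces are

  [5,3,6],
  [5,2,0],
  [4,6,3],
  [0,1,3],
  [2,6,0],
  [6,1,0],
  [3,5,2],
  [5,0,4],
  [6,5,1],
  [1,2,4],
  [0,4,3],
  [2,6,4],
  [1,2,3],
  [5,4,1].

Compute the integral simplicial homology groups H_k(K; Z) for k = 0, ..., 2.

H_0 ≅ Z,  H_1 ≅ Z^2,  H_2 ≅ Z.

Fix the vertex order 0 < 1 < 2 < 3 < 4 < 5 < 6 and write every simplex with vertices in increasing order. Then dim K = 2 and the simplices of K are:

  0-simplices (7): [0], [1], [2], [3], [4], [5], [6]
  1-simplices (21): [0,1], [0,2], [0,3], [0,4], [0,5], [0,6], [1,2], [1,3], [1,4], [1,5], [1,6], [2,3], [2,4], [2,5], [2,6], [3,4], [3,5], [3,6], [4,5], [4,6], [5,6]
  2-simplices (14): [0,1,3], [0,1,6], [0,2,5], [0,2,6], [0,3,4], [0,4,5], [1,2,3], [1,2,4], [1,4,5], [1,5,6], [2,3,5], [2,4,6], [3,4,6], [3,5,6]

so the chain groups are C_0 ≅ Z^7, C_1 ≅ Z^21, C_2 ≅ Z^14.

∂_1: C_1 → C_0 is given by ∂[p,q] = [q] − [p].
The 7×21 boundary matrix has rank 6 and Smith normal form diag(1,1,1,1,1,1).

The boundary map ∂_2: C_2 → C_1 sends each 2-simplex [p,q,r] to [q,r] − [p,r] + [p,q]. For instance
  ∂[1,2,3] = [2,3] − [1,3] + [1,2],
  ∂[3,4,6] = [4,6] − [3,6] + [3,4].
This gives a 21×14 integer matrix of rank 13; reducing to Smith normal form yields diagonal entries (1,1,1,1,1,1,1,1,1,1,1,1,1).

Now H_k = ker ∂_k / im ∂_{k+1}, so:

  H_0: rank C_0 − rank ∂_1 = 7 − 6 = 1, and the invariant factors of ∂_1 are all 1, so H_0 = Z.
  H_1: rank ker ∂_1 − rank ∂_2 = (21 − 6) − 13 = 2, and the invariant factors of ∂_2 are all 1, so H_1 = Z^2.
  H_2: rank ker ∂_2 − rank ∂_3 = (14 − 13) − 0 = 1, and there is no ∂_3, so H_2 = Z.

(K is a triangulation of the torus T^2.)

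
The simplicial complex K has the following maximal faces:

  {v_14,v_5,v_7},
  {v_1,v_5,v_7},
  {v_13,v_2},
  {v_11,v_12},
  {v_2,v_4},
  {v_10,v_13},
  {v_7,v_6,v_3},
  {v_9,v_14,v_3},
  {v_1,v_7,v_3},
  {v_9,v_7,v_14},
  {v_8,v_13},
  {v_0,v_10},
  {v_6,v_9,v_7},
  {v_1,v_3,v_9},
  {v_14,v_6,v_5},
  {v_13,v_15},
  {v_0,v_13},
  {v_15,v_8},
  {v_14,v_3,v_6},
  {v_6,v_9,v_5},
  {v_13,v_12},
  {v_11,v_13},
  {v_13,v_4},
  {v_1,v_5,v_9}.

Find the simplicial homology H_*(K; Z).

We work with the vertex ordering v_0 < v_1 < v_2 < v_3 < v_4 < v_5 < v_6 < v_7 < v_8 < v_9 < v_10 < v_11 < v_12 < v_13 < v_14 < v_15. The simplices of K, each written with vertices in increasing order, are:

  0-simplices (16): [v_0], [v_1], [v_2], [v_3], [v_4], [v_5], [v_6], [v_7], [v_8], [v_9], [v_10], [v_11], [v_12], [v_13], [v_14], [v_15]
  1-simplices (30): (30 of them)
  2-simplices (12): (12 of them)

Hence C_0 ≅ Z^16, C_1 ≅ Z^30, C_2 ≅ Z^12.

The boundary map ∂_1: C_1 → C_0 maps an edge to its endpoints' difference, ∂[p,q] = q − p.
This gives a 16×30 integer matrix of rank 14; reducing to Smith normal form yields diagonal entries (1,1,1,1,1,1,1,1,1,1,1,1,1,1).

∂_2: C_2 → C_1 maps a triangle to the signed sum of its edges. For instance
  ∂[v_1,v_5,v_7] = [v_5,v_7] − [v_1,v_7] + [v_1,v_5],
  ∂[v_7,v_9,v_14] = [v_9,v_14] − [v_7,v_14] + [v_7,v_9].
This gives a 30×12 integer matrix of rank 12; reducing to Smith normal form yields diagonal entries (1,1,1,1,1,1,1,1,1,1,1,2).

Computing H_k = (kernel of ∂_k) / (image of ∂_{k+1}):

  H_0: rank C_0 − rank ∂_1 = 16 − 14 = 2, and the invariant factors of ∂_1 are all 1, so H_0 = Z^2.
  H_1: rank ker ∂_1 − rank ∂_2 = (30 − 14) − 12 = 4, and ∂_2 has invariant factor 2 > 1, so H_1 = Z^4 × Z/2.
  H_2: rank ker ∂_2 − rank ∂_3 = (12 − 12) − 0 = 0, and there is no ∂_3, so H_2 = 0.

(K is a triangulation of the disjoint union of the real projective plane RP^2 and a wedge of 4 circles.)

H_0 = Z^2,  H_1 = Z^4 × Z/2,  H_2 = 0.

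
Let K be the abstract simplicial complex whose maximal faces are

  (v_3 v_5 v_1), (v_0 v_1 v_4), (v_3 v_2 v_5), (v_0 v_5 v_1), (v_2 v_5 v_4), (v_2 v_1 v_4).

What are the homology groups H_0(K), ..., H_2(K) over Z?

H_0 = Z,  H_1 = Z,  H_2 = 0.

Take the total order v_0 < v_1 < v_2 < v_3 < v_4 < v_5 on the vertex set. Then K (dimension 2) consists of the simplices:

  0-simplices (6): [v_0], [v_1], [v_2], [v_3], [v_4], [v_5]
  1-simplices (12): [v_0,v_1], [v_0,v_4], [v_0,v_5], [v_1,v_2], [v_1,v_3], [v_1,v_4], [v_1,v_5], [v_2,v_3], [v_2,v_4], [v_2,v_5], [v_3,v_5], [v_4,v_5]
  2-simplices (6): [v_0,v_1,v_4], [v_0,v_1,v_5], [v_1,v_2,v_4], [v_1,v_3,v_5], [v_2,v_3,v_5], [v_2,v_4,v_5]

giving chain groups C_0 ≅ Z^6, C_1 ≅ Z^12, C_2 ≅ Z^6.

The boundary map ∂_1: C_1 → C_0 maps an edge to its endpoints' difference, ∂[p,q] = q − p. For instance
  ∂[v_2,v_3] = [v_3] − [v_2].
The resulting 6×12 matrix has rank 5, and its Smith normal form has invariant factors (1,1,1,1,1).

The boundary map ∂_2: C_2 → C_1 acts by ∂[p,q,r] = [q,r] − [p,r] + [p,q]. For instance
  ∂[v_0,v_1,v_5] = [v_1,v_5] − [v_0,v_5] + [v_0,v_1],
  ∂[v_2,v_4,v_5] = [v_4,v_5] − [v_2,v_5] + [v_2,v_4].
The resulting 12×6 matrix has rank 6, and its Smith normal form has invariant factors (1,1,1,1,1,1).

Computing H_k = (kernel of ∂_k) / (image of ∂_{k+1}):

  H_0: rank C_0 − rank ∂_1 = 6 − 5 = 1, and the invariant factors of ∂_1 are all 1, so H_0 ≅ Z.
  H_1: rank ker ∂_1 − rank ∂_2 = (12 − 5) − 6 = 1, and the invariant factors of ∂_2 are all 1, so H_1 ≅ Z.
  H_2: rank ker ∂_2 − rank ∂_3 = (6 − 6) − 0 = 0, and there is no ∂_3, so H_2 ≅ 0.

As a check, the Euler characteristic is 6 − 12 + 6 = 0, which agrees with 1 − 1 + 0 = 0.
(K is a triangulation of the cylinder S^1 x I.)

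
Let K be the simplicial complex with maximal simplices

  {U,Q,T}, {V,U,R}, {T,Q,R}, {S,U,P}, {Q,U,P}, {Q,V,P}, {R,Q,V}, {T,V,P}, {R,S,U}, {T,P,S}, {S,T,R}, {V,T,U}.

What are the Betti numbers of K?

Order the vertices as P < Q < R < S < T < U < V. Listing each simplex with vertices in this order, K has dimension 2 with simplices:

  0-simplices (7): P, Q, R, S, T, U, V
  1-simplices (18): PQ, PS, PT, PU, PV, QR, QT, QU, QV, RS, RT, RU, RV, ST, SU, TU, TV, UV
  2-simplices (12): PQU, PQV, PST, PSU, PTV, QRT, QRV, QTU, RST, RSU, RUV, TUV

Hence C_0 ≅ Z^7, C_1 ≅ Z^18, C_2 ≅ Z^12.

The boundary map ∂_1: C_1 → C_0 is given by ∂[p,q] = [q] − [p]. For instance
  ∂PU = U − P.
This gives a 7×18 integer matrix of rank 6; reducing to Smith normal form yields diagonal entries (1,1,1,1,1,1).

Boundary ∂_2: C_2 → C_1 acts by ∂[p,q,r] = [q,r] − [p,r] + [p,q]. For instance
  ∂PQV = QV − PV + PQ,
  ∂PST = ST − PT + PS.
As a 18×12 matrix over Z this has rank 12, with invariant factors (1,1,1,1,1,1,1,1,1,1,1,2).

Now H_k = ker ∂_k / im ∂_{k+1}, so:

  H_0: rank C_0 − rank ∂_1 = 7 − 6 = 1, and the invariant factors of ∂_1 are all 1, so H_0 ≅ Z.
  H_1: rank ker ∂_1 − rank ∂_2 = (18 − 6) − 12 = 0, and ∂_2 has invariant factor 2 > 1, so H_1 ≅ Z/2.
  H_2: rank ker ∂_2 − rank ∂_3 = (12 − 12) − 0 = 0, and there is no ∂_3, so H_2 ≅ 0.

Hence the Betti numbers are b_0 = 1, b_1 = 0, b_2 = 0.

b_0 = 1, b_1 = 0, b_2 = 0.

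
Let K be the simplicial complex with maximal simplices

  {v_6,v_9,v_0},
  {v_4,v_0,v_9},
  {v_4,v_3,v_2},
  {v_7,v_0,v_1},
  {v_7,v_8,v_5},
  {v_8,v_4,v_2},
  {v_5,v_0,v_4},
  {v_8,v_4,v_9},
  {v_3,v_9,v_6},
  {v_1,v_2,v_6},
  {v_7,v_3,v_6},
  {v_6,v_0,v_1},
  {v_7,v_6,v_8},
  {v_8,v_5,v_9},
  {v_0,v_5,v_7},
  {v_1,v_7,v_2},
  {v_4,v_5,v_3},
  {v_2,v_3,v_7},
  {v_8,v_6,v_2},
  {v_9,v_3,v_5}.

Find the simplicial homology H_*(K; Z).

H_0 ≅ Z,  H_1 ≅ Z ⊕ Z/2,  H_2 = 0.

Take the total order v_0 < v_1 < v_2 < v_3 < v_4 < v_5 < v_6 < v_7 < v_8 < v_9 on the vertex set. Then K (dimension 2) consists of the simplices:

  0-simplices (10): [v_0], [v_1], [v_2], [v_3], [v_4], [v_5], [v_6], [v_7], [v_8], [v_9]
  1-simplices (30): (30 of them)
  2-simplices (20): (20 of them)

giving chain groups C_0 ≅ Z^10, C_1 ≅ Z^30, C_2 ≅ Z^20.

∂_1: C_1 → C_0 maps an edge to its endpoints' difference, ∂[p,q] = q − p. For instance
  ∂[v_2,v_3] = [v_3] − [v_2].
This gives a 10×30 integer matrix of rank 9; reducing to Smith normal form yields diagonal entries (1,1,1,1,1,1,1,1,1).

The boundary map ∂_2: C_2 → C_1 sends each 2-simplex [p,q,r] to [q,r] − [p,r] + [p,q]. For instance
  ∂[v_0,v_1,v_6] = [v_1,v_6] − [v_0,v_6] + [v_0,v_1],
  ∂[v_0,v_4,v_9] = [v_4,v_9] − [v_0,v_9] + [v_0,v_4].
This gives a 30×20 integer matrix of rank 20; reducing to Smith normal form yields diagonal entries (1,1,1,1,1,1,1,1,1,1,1,1,1,1,1,1,1,1,1,2).

From H_k ≅ ker(∂_k) / im(∂_{k+1}) we obtain:

  H_0: rank C_0 − rank ∂_1 = 10 − 9 = 1, and the invariant factors of ∂_1 are all 1, so H_0 = Z.
  H_1: rank ker ∂_1 − rank ∂_2 = (30 − 9) − 20 = 1, and ∂_2 has invariant factor 2 > 1, so H_1 = Z ⊕ Z/2.
  H_2: rank ker ∂_2 − rank ∂_3 = (20 − 20) − 0 = 0, and there is no ∂_3, so H_2 = 0.

As a check, the Euler characteristic is 10 − 30 + 20 = 0, which agrees with 1 − 1 + 0 = 0.
(K is a triangulation of the Klein bottle.)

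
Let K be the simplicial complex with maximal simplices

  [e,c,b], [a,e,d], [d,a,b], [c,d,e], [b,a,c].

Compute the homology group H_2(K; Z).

H_2 = 0.

K has 5 vertices, 10 edges, 5 triangles.
rank ∂_2 = 5, rank ∂_3 = 0 ⇒ b_2 = 5 − 5 − 0 = 0. So H_2 ≅ 0.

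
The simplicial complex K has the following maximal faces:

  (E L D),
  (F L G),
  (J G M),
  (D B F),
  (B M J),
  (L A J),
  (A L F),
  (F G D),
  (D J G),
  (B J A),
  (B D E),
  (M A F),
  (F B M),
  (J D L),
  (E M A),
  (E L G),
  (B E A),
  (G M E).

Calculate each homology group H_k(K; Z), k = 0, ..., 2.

We work with the vertex ordering A < B < D < E < F < G < J < L < M. The simplices of K, each written with vertices in increasing order, are:

  0-simplices (9): A, B, D, E, F, G, J, L, M
  1-simplices (27): AB, AE, AF, AJ, AL, AM, BD, BE, BF, BJ, BM, DE, DF, DG, DJ, DL, EG, EL, EM, FG, FL, FM, GJ, GL, GM, JL, JM
  2-simplices (18): ABE, ABJ, AEM, AFL, AFM, AJL, BDE, BDF, BFM, BJM, DEL, DFG, DGJ, DJL, EGL, EGM, FGL, GJM

giving chain groups C_0 ≅ Z^9, C_1 ≅ Z^27, C_2 ≅ Z^18.

Boundary ∂_1: C_1 → C_0 is given by ∂[p,q] = [q] − [p].
The resulting 9×27 matrix has rank 8, and its Smith normal form has invariant factors (1,1,1,1,1,1,1,1).

The boundary map ∂_2: C_2 → C_1 maps a triangle to the signed sum of its edges. For instance
  ∂BFM = FM − BM + BF,
  ∂AJL = JL − AL + AJ.
As a 27×18 matrix over Z this has rank 18, with invariant factors (1,1,1,1,1,1,1,1,1,1,1,1,1,1,1,1,1,2).

Now H_k = ker ∂_k / im ∂_{k+1}, so:

  H_0: rank C_0 − rank ∂_1 = 9 − 8 = 1, and the invariant factors of ∂_1 are all 1, so H_0 ≅ Z.
  H_1: rank ker ∂_1 − rank ∂_2 = (27 − 8) − 18 = 1, and ∂_2 has invariant factor 2 > 1, so H_1 ≅ Z × Z/2.
  H_2: rank ker ∂_2 − rank ∂_3 = (18 − 18) − 0 = 0, and there is no ∂_3, so H_2 ≅ 0.

As a check, the Euler characteristic is 9 − 27 + 18 = 0, which agrees with 1 − 1 + 0 = 0.

H_0 ≅ Z,  H_1 ≅ Z × Z/2,  H_2 = 0.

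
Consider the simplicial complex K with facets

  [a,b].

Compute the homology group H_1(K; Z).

H_1 ≅ 0.

Order the vertices as a < b. Listing each simplex with vertices in this order, K has dimension 1 with simplices:

  0-simplices (2): a, b
  1-simplices (1): ab

so the chain groups are C_0 ≅ Z^2, C_1 ≅ Z^1.

Boundary ∂_1: C_1 → C_0 is given by ∂[p,q] = [q] − [p].
The 2×1 boundary matrix has rank 1 and Smith normal form diag(1).

From H_k ≅ ker(∂_k) / im(∂_{k+1}) we obtain:

  H_1: rank ker ∂_1 − rank ∂_2 = (1 − 1) − 0 = 0, and there is no ∂_2, so H_1 = 0.

(K is a triangulation of the 1-simplex.)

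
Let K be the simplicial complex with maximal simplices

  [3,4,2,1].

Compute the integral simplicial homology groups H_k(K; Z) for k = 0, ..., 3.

Fix the vertex order 1 < 2 < 3 < 4 and write every simplex with vertices in increasing order. Then dim K = 3 and the simplices of K are:

  0-simplices (4): [1], [2], [3], [4]
  1-simplices (6): [1,2], [1,3], [1,4], [2,3], [2,4], [3,4]
  2-simplices (4): [1,2,3], [1,2,4], [1,3,4], [2,3,4]
  3-simplices (1): [1,2,3,4]

so the chain groups are C_0 ≅ Z^4, C_1 ≅ Z^6, C_2 ≅ Z^4, C_3 ≅ Z^1.

Boundary ∂_1: C_1 → C_0 is given by ∂[p,q] = [q] − [p].
The 4×6 boundary matrix has rank 3 and Smith normal form diag(1,1,1).

Boundary ∂_2: C_2 → C_1 sends each 2-simplex [p,q,r] to [q,r] − [p,r] + [p,q]. For instance
  ∂[2,3,4] = [3,4] − [2,4] + [2,3],
  ∂[1,3,4] = [3,4] − [1,4] + [1,3].
The resulting 6×4 matrix has rank 3, and its Smith normal form has invariant factors (1,1,1).

∂_3: C_3 → C_2 sends each 3-simplex σ to the alternating sum Σ_i (−1)^i (σ with its i-th vertex removed). For instance
  ∂[1,2,3,4] = [2,3,4] − [1,3,4] + [1,2,4] − [1,2,3].
The 4×1 boundary matrix has rank 1 and Smith normal form diag(1).

Computing H_k = (kernel of ∂_k) / (image of ∂_{k+1}):

  H_0: rank C_0 − rank ∂_1 = 4 − 3 = 1, and the invariant factors of ∂_1 are all 1, so H_0 ≅ Z.
  H_1: rank ker ∂_1 − rank ∂_2 = (6 − 3) − 3 = 0, and the invariant factors of ∂_2 are all 1, so H_1 ≅ 0.
  H_2: rank ker ∂_2 − rank ∂_3 = (4 − 3) − 1 = 0, and the invariant factors of ∂_3 are all 1, so H_2 ≅ 0.
  H_3: rank ker ∂_3 − rank ∂_4 = (1 − 1) − 0 = 0, and there is no ∂_4, so H_3 ≅ 0.

H_0 = Z,  H_1 = 0,  H_2 = 0,  H_3 = 0.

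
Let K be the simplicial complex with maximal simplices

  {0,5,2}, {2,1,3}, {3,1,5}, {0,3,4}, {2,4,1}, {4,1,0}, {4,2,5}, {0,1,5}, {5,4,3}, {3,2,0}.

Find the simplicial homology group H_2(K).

H_2 ≅ 0.

Order the vertices as 0 < 1 < 2 < 3 < 4 < 5. Listing each simplex with vertices in this order, K has dimension 2 with simplices:

  0-simplices (6): [0], [1], [2], [3], [4], [5]
  1-simplices (15): [0,1], [0,2], [0,3], [0,4], [0,5], [1,2], [1,3], [1,4], [1,5], [2,3], [2,4], [2,5], [3,4], [3,5], [4,5]
  2-simplices (10): [0,1,4], [0,1,5], [0,2,3], [0,2,5], [0,3,4], [1,2,3], [1,2,4], [1,3,5], [2,4,5], [3,4,5]

so the chain groups are C_0 ≅ Z^6, C_1 ≅ Z^15, C_2 ≅ Z^10.

∂_1: C_1 → C_0 maps an edge to its endpoints' difference, ∂[p,q] = q − p. For instance
  ∂[1,4] = [4] − [1].
As a 6×15 matrix over Z this has rank 5, with invariant factors (1,1,1,1,1).

Boundary ∂_2: C_2 → C_1 maps a triangle to the signed sum of its edges. For instance
  ∂[0,2,5] = [2,5] − [0,5] + [0,2],
  ∂[0,3,4] = [3,4] − [0,4] + [0,3].
The resulting 15×10 matrix has rank 10, and its Smith normal form has invariant factors (1,1,1,1,1,1,1,1,1,2).

Reading off H_k = ker ∂_k / im ∂_{k+1}:

  H_2: rank ker ∂_2 − rank ∂_3 = (10 − 10) − 0 = 0, and there is no ∂_3, so H_2 ≅ 0.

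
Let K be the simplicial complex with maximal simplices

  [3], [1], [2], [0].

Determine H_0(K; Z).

Fix the vertex order 0 < 1 < 2 < 3 and write every simplex with vertices in increasing order. Then dim K = 0 and the simplices of K are:

  0-simplices (4): [0], [1], [2], [3]

giving chain groups C_0 ≅ Z^4.

From H_k ≅ ker(∂_k) / im(∂_{k+1}) we obtain:

  H_0: rank C_0 − rank ∂_1 = 4 − 0 = 4, and there is no ∂_1, so H_0 ≅ Z^4.

H_0 ≅ Z^4.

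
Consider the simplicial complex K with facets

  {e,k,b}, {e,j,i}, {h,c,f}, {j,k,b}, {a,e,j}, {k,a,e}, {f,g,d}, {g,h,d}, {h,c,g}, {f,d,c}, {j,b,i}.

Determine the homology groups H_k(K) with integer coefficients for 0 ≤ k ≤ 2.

H_0 = Z^2,  H_1 = Z^2,  H_2 = 0.

We work with the vertex ordering a < b < c < d < e < f < g < h < i < j < k. The simplices of K, each written with vertices in increasing order, are:

  0-simplices (11): a, b, c, d, e, f, g, h, i, j, k
  1-simplices (22): ae, aj, ak, be, bi, bj, bk, cd, cf, cg, ch, df, dg, dh, ei, ej, ek, fg, fh, gh, ij, jk
  2-simplices (11): aej, aek, bek, bij, bjk, cdf, cfh, cgh, dfg, dgh, eij

so the chain groups are C_0 ≅ Z^11, C_1 ≅ Z^22, C_2 ≅ Z^11.

The boundary map ∂_1: C_1 → C_0 sends each edge [p,q] (with p < q) to q − p. For instance
  ∂ej = j − e.
The resulting 11×22 matrix has rank 9, and its Smith normal form has invariant factors (1,1,1,1,1,1,1,1,1).

The boundary map ∂_2: C_2 → C_1 acts by ∂[p,q,r] = [q,r] − [p,r] + [p,q]. For instance
  ∂aek = ek − ak + ae,
  ∂bjk = jk − bk + bj.
The resulting 22×11 matrix has rank 11, and its Smith normal form has invariant factors (1,1,1,1,1,1,1,1,1,1,1).

Computing H_k = (kernel of ∂_k) / (image of ∂_{k+1}):

  H_0: rank C_0 − rank ∂_1 = 11 − 9 = 2, and the invariant factors of ∂_1 are all 1, so H_0 ≅ Z^2.
  H_1: rank ker ∂_1 − rank ∂_2 = (22 − 9) − 11 = 2, and the invariant factors of ∂_2 are all 1, so H_1 ≅ Z^2.
  H_2: rank ker ∂_2 − rank ∂_3 = (11 − 11) − 0 = 0, and there is no ∂_3, so H_2 ≅ 0.

As a check, the Euler characteristic is 11 − 22 + 11 = 0, which agrees with 2 − 2 + 0 = 0.
(K is a triangulation of the disjoint union of the Möbius band and the cylinder S^1 x I.)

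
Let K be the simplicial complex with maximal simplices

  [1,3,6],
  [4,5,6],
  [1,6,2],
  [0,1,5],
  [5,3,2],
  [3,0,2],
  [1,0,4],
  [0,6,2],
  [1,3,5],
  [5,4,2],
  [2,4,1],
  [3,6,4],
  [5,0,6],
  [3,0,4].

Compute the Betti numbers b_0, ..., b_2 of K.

b_0 = 1, b_1 = 2, b_2 = 1.

We work with the vertex ordering 0 < 1 < 2 < 3 < 4 < 5 < 6. The simplices of K, each written with vertices in increasing order, are:

  0-simplices (7): [0], [1], [2], [3], [4], [5], [6]
  1-simplices (21): [0,1], [0,2], [0,3], [0,4], [0,5], [0,6], [1,2], [1,3], [1,4], [1,5], [1,6], [2,3], [2,4], [2,5], [2,6], [3,4], [3,5], [3,6], [4,5], [4,6], [5,6]
  2-simplices (14): [0,1,4], [0,1,5], [0,2,3], [0,2,6], [0,3,4], [0,5,6], [1,2,4], [1,2,6], [1,3,5], [1,3,6], [2,3,5], [2,4,5], [3,4,6], [4,5,6]

giving chain groups C_0 ≅ Z^7, C_1 ≅ Z^21, C_2 ≅ Z^14.

The boundary map ∂_1: C_1 → C_0 maps an edge to its endpoints' difference, ∂[p,q] = q − p. For instance
  ∂[3,5] = [5] − [3].
This gives a 7×21 integer matrix of rank 6; reducing to Smith normal form yields diagonal entries (1,1,1,1,1,1).

∂_2: C_2 → C_1 acts by ∂[p,q,r] = [q,r] − [p,r] + [p,q]. For instance
  ∂[0,5,6] = [5,6] − [0,6] + [0,5],
  ∂[0,2,6] = [2,6] − [0,6] + [0,2].
The resulting 21×14 matrix has rank 13, and its Smith normal form has invariant factors (1,1,1,1,1,1,1,1,1,1,1,1,1).

From H_k ≅ ker(∂_k) / im(∂_{k+1}) we obtain:

  H_0: rank C_0 − rank ∂_1 = 7 − 6 = 1, and the invariant factors of ∂_1 are all 1, so H_0 ≅ Z.
  H_1: rank ker ∂_1 − rank ∂_2 = (21 − 6) − 13 = 2, and the invariant factors of ∂_2 are all 1, so H_1 ≅ Z^2.
  H_2: rank ker ∂_2 − rank ∂_3 = (14 − 13) − 0 = 1, and there is no ∂_3, so H_2 ≅ Z.

Hence the Betti numbers are b_0 = 1, b_1 = 2, b_2 = 1.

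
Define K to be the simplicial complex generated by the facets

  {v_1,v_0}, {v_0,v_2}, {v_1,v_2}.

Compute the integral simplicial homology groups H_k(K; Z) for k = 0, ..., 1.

H_0 ≅ Z,  H_1 ≅ Z.

Order the vertices as v_0 < v_1 < v_2. Listing each simplex with vertices in this order, K has dimension 1 with simplices:

  0-simplices (3): [v_0], [v_1], [v_2]
  1-simplices (3): [v_0,v_1], [v_0,v_2], [v_1,v_2]

Hence C_0 ≅ Z^3, C_1 ≅ Z^3.

Boundary ∂_1: C_1 → C_0 sends each edge [p,q] (with p < q) to q − p. For instance
  ∂[v_0,v_2] = [v_2] − [v_0].
The 3×3 boundary matrix has rank 2 and Smith normal form diag(1,1).

Now H_k = ker ∂_k / im ∂_{k+1}, so:

  H_0: rank C_0 − rank ∂_1 = 3 − 2 = 1, and the invariant factors of ∂_1 are all 1, so H_0 = Z.
  H_1: rank ker ∂_1 − rank ∂_2 = (3 − 2) − 0 = 1, and there is no ∂_2, so H_1 = Z.

As a check, the Euler characteristic is 3 − 3 = 0, which agrees with 1 − 1 = 0.
(K is a triangulation of the circle S^1.)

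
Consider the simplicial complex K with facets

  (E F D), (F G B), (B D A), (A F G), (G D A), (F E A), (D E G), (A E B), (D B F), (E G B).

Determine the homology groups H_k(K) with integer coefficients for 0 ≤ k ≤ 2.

Fix the vertex order A < B < D < E < F < G and write every simplex with vertices in increasing order. Then dim K = 2 and the simplices of K are:

  0-simplices (6): A, B, D, E, F, G
  1-simplices (15): AB, AD, AE, AF, AG, BD, BE, BF, BG, DE, DF, DG, EF, EG, FG
  2-simplices (10): ABD, ABE, ADG, AEF, AFG, BDF, BEG, BFG, DEF, DEG

Hence C_0 ≅ Z^6, C_1 ≅ Z^15, C_2 ≅ Z^10.

Boundary ∂_1: C_1 → C_0 is given by ∂[p,q] = [q] − [p].
This gives a 6×15 integer matrix of rank 5; reducing to Smith normal form yields diagonal entries (1,1,1,1,1).

∂_2: C_2 → C_1 acts by ∂[p,q,r] = [q,r] − [p,r] + [p,q]. For instance
  ∂BEG = EG − BG + BE,
  ∂ABE = BE − AE + AB.
This gives a 15×10 integer matrix of rank 10; reducing to Smith normal form yields diagonal entries (1,1,1,1,1,1,1,1,1,2).

Reading off H_k = ker ∂_k / im ∂_{k+1}:

  H_0: rank C_0 − rank ∂_1 = 6 − 5 = 1, and the invariant factors of ∂_1 are all 1, so H_0 = Z.
  H_1: rank ker ∂_1 − rank ∂_2 = (15 − 5) − 10 = 0, and ∂_2 has invariant factor 2 > 1, so H_1 = Z_2.
  H_2: rank ker ∂_2 − rank ∂_3 = (10 − 10) − 0 = 0, and there is no ∂_3, so H_2 = 0.

H_0 ≅ Z,  H_1 ≅ Z_2,  H_2 = 0.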